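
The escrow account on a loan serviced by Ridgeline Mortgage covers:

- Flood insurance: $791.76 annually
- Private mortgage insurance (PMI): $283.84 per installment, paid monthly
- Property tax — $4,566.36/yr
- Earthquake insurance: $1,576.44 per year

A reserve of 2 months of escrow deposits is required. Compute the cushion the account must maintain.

$1,723.44

Flood insurance = $791.76/yr
Private mortgage insurance (PMI) = $283.84 × 12 = $3,406.08/yr
Property tax = $4,566.36/yr
Earthquake insurance = $1,576.44/yr
Yearly total = $791.76 + $3,406.08 + $4,566.36 + $1,576.44 = $10,340.64
Base monthly escrow = $10,340.64 / 12 = $861.72
Required cushion = 2 × $861.72 = $1,723.44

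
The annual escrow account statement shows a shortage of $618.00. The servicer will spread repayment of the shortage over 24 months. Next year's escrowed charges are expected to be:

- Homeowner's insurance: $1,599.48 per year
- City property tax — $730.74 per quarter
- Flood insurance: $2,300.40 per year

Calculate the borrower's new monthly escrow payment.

Homeowner's insurance = $1,599.48 per year
City property tax = $730.74 × 4 = $2,922.96 per year
Flood insurance = $2,300.40 per year
Yearly total = $6,822.84
Per month = $6,822.84 / 12 = $568.57
Shortage per month = $618.00 ÷ 24 = $25.75
New monthly escrow = $568.57 + $25.75 = $594.32

$594.32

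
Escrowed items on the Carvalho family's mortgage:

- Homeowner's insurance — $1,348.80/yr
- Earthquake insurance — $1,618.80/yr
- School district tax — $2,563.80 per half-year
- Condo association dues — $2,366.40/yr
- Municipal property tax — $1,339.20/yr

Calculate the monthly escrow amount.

Homeowner's insurance: $1,348.80/yr
Earthquake insurance: $1,618.80/yr
School district tax: $2,563.80 × 2 = $5,127.60/yr
Condo association dues: $2,366.40/yr
Municipal property tax: $1,339.20/yr
Annual escrow total = $1,348.80 + $1,618.80 + $5,127.60 + $2,366.40 + $1,339.20 = $11,800.80
Base monthly escrow = $11,800.80 ÷ 12 = $983.40

$983.40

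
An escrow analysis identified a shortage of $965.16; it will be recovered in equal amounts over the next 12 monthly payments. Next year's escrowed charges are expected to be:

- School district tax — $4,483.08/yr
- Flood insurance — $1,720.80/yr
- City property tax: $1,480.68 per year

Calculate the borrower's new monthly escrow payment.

$720.81

School district tax = $4,483.08 per year
Flood insurance = $1,720.80 per year
City property tax = $1,480.68 per year
Combined annual = $4,483.08 + $1,720.80 + $1,480.68 = $7,684.56
Monthly escrow = $7,684.56 / 12 = $640.38
Monthly shortage recovery: $965.16 / 12 = $80.43
Adjusted monthly = $640.38 + $80.43 = $720.81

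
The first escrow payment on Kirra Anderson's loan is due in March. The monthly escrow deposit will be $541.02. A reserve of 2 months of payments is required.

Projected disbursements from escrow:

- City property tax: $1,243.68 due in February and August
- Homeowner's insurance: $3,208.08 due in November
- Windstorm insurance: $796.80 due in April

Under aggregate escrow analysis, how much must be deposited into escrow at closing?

$1,461.42

Cushion = 2 × $541.02 = $1,082.04
Trial balance (start $0, +$541.02 each month, − disbursements):
  Mar: +$541.02 → $541.02
  Apr: +$541.02 − $796.80 → $285.24
  May: +$541.02 → $826.26
  Jun: +$541.02 → $1,367.28
  Jul: +$541.02 → $1,908.30
  Aug: +$541.02 − $1,243.68 → $1,205.64
  Sep: +$541.02 → $1,746.66
  Oct: +$541.02 → $2,287.68
  Nov: +$541.02 − $3,208.08 → -$379.38
  Dec: +$541.02 → $161.64
  Jan: +$541.02 → $702.66
  Feb: +$541.02 − $1,243.68 → $0.00
Lowest trial balance = -$379.38 (Nov)
Initial deposit = cushion − low point = $1,082.04 − (-$379.38) = $1,461.42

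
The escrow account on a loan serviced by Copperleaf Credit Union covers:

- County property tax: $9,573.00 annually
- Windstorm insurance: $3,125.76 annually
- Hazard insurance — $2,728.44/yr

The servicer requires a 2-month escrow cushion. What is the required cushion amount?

County property tax: $9,573.00 per year
Windstorm insurance: $3,125.76 per year
Hazard insurance: $2,728.44 per year
Total per year = $15,427.20
Per month = $15,427.20 / 12 = $1,285.60
Reserve = 2 × $1,285.60 = $2,571.20

$2,571.20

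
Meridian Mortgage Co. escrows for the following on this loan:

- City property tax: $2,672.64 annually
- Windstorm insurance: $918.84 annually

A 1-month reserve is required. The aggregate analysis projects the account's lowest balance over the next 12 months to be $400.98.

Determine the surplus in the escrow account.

City property tax: $2,672.64 per year
Windstorm insurance: $918.84 per year
Combined annual = $2,672.64 + $918.84 = $3,591.48
Base monthly escrow = $3,591.48 ÷ 12 = $299.29
Required cushion = 1 × $299.29 = $299.29
Excess over cushion: $400.98 − $299.29 = $101.69

$101.69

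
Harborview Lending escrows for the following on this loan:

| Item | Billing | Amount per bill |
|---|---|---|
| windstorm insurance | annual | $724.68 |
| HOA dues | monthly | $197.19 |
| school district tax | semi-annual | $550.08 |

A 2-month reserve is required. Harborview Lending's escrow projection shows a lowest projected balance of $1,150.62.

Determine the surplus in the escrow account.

$452.10

Windstorm insurance = $724.68 per year
HOA dues = $197.19 × 12 = $2,366.28 per year
School district tax = $550.08 × 2 = $1,100.16 per year
Yearly total = $724.68 + $2,366.28 + $1,100.16 = $4,191.12
Base monthly escrow = $4,191.12 ÷ 12 = $349.26
Required reserve = 2 × $349.26 = $698.52
Excess over cushion: $1,150.62 − $698.52 = $452.10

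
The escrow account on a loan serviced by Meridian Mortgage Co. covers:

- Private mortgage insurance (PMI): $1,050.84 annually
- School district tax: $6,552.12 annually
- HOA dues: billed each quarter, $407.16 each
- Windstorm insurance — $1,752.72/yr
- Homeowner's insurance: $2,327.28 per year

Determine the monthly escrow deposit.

Private mortgage insurance (PMI) = $1,050.84 per year
School district tax = $6,552.12 per year
HOA dues = $407.16 × 4 = $1,628.64 per year
Windstorm insurance = $1,752.72 per year
Homeowner's insurance = $2,327.28 per year
Total per year = $1,050.84 + $6,552.12 + $1,628.64 + $1,752.72 + $2,327.28 = $13,311.60
Monthly escrow = $13,311.60 ÷ 12 = $1,109.30

$1,109.30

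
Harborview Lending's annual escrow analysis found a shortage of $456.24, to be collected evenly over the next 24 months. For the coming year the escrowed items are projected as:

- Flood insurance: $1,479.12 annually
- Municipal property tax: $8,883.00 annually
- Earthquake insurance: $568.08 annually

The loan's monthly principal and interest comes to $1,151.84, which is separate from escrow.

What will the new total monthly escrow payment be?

$929.86

Flood insurance = $1,479.12 per year
Municipal property tax = $8,883.00 per year
Earthquake insurance = $568.08 per year
Total per year = $1,479.12 + $8,883.00 + $568.08 = $10,930.20
Per month = $10,930.20 / 12 = $910.85
Shortage spread = $456.24 / 24 = $19.01/mo
New monthly escrow = $910.85 + $19.01 = $929.86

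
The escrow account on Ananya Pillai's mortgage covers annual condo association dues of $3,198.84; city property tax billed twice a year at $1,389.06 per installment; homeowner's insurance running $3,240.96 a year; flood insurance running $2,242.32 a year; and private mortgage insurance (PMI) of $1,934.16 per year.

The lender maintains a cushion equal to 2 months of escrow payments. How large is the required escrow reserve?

$2,232.40

Condo association dues: $3,198.84
City property tax: $1,389.06 × 2 = $2,778.12
Homeowner's insurance: $3,240.96
Flood insurance: $2,242.32
Private mortgage insurance (PMI): $1,934.16
Total per year = $3,198.84 + $2,778.12 + $3,240.96 + $2,242.32 + $1,934.16 = $13,394.40
Base monthly escrow = $13,394.40 / 12 = $1,116.20
Cushion = 2 × $1,116.20 = $2,232.40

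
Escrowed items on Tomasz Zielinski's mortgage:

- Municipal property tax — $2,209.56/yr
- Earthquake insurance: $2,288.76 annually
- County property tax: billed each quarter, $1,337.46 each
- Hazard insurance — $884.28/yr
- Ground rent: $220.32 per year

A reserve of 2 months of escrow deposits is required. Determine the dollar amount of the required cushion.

$1,825.46

Municipal property tax = $2,209.56
Earthquake insurance = $2,288.76
County property tax = $1,337.46 × 4 = $5,349.84
Hazard insurance = $884.28
Ground rent = $220.32
Total per year = $10,952.76
Monthly escrow = $10,952.76 / 12 = $912.73
Cushion = 2 × $912.73 = $1,825.46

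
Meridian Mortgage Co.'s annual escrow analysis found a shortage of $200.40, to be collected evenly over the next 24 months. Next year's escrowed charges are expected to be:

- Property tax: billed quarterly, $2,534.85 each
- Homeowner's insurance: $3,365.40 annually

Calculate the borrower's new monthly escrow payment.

$1,133.75

Property tax — $2,534.85 × 4 = $10,139.40 annually
Homeowner's insurance — $3,365.40 annually
Combined annual = $10,139.40 + $3,365.40 = $13,504.80
Monthly = $13,504.80 ÷ 12 = $1,125.40
Shortage spread = $200.40 ÷ 24 = $8.35/mo
New monthly escrow = $1,125.40 + $8.35 = $1,133.75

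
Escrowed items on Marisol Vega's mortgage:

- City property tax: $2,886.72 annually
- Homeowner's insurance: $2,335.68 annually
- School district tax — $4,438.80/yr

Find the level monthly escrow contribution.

City property tax: $2,886.72/yr
Homeowner's insurance: $2,335.68/yr
School district tax: $4,438.80/yr
Combined annual = $2,886.72 + $2,335.68 + $4,438.80 = $9,661.20
Monthly = $9,661.20 / 12 = $805.10

$805.10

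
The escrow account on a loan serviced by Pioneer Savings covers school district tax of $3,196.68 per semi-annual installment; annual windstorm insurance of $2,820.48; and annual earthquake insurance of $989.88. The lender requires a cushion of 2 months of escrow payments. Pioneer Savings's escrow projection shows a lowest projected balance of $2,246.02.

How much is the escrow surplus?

School district tax: $3,196.68 × 2 = $6,393.36 annually
Windstorm insurance: $2,820.48 annually
Earthquake insurance: $989.88 annually
Total annual escrow = $10,203.72
Monthly = $10,203.72 ÷ 12 = $850.31
Cushion = 2 × $850.31 = $1,700.62
Excess over cushion: $2,246.02 − $1,700.62 = $545.40

$545.40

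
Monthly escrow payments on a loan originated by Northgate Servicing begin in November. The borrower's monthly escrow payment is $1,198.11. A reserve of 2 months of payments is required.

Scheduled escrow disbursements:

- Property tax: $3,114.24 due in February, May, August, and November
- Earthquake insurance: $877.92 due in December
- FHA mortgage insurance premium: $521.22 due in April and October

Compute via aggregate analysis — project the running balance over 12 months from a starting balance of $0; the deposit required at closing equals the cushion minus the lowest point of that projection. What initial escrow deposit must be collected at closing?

$4,751.31

Cushion = 2 × $1,198.11 = $2,396.22
Trial balance (start $0, +$1,198.11 each month, − disbursements):
  Nov: +$1,198.11 − $3,114.24 → -$1,916.13
  Dec: +$1,198.11 − $877.92 → -$1,595.94
  Jan: +$1,198.11 → -$397.83
  Feb: +$1,198.11 − $3,114.24 → -$2,313.96
  Mar: +$1,198.11 → -$1,115.85
  Apr: +$1,198.11 − $521.22 → -$438.96
  May: +$1,198.11 − $3,114.24 → -$2,355.09
  Jun: +$1,198.11 → -$1,156.98
  Jul: +$1,198.11 → $41.13
  Aug: +$1,198.11 − $3,114.24 → -$1,875.00
  Sep: +$1,198.11 → -$676.89
  Oct: +$1,198.11 − $521.22 → $0.00
Lowest trial balance = -$2,355.09 (May)
Initial deposit = cushion − low point = $2,396.22 − (-$2,355.09) = $4,751.31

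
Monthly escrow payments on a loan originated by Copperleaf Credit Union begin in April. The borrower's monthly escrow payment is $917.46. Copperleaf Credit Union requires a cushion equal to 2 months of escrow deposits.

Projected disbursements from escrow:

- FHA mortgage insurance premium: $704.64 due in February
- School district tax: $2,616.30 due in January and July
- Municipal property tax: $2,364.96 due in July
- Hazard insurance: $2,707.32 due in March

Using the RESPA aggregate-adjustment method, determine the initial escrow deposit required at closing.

Cushion = 2 × $917.46 = $1,834.92
Trial balance (start $0, +$917.46 each month, − disbursements):
  Apr: +$917.46 → $917.46
  May: +$917.46 → $1,834.92
  Jun: +$917.46 → $2,752.38
  Jul: +$917.46 − $4,981.26 → -$1,311.42
  Aug: +$917.46 → -$393.96
  Sep: +$917.46 → $523.50
  Oct: +$917.46 → $1,440.96
  Nov: +$917.46 → $2,358.42
  Dec: +$917.46 → $3,275.88
  Jan: +$917.46 − $2,616.30 → $1,577.04
  Feb: +$917.46 − $704.64 → $1,789.86
  Mar: +$917.46 − $2,707.32 → $0.00
Lowest trial balance = -$1,311.42 (Jul)
Initial deposit = cushion − low point = $1,834.92 − (-$1,311.42) = $3,146.34

$3,146.34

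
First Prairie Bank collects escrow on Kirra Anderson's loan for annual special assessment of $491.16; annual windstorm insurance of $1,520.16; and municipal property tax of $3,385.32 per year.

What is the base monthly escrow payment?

Special assessment — $491.16
Windstorm insurance — $1,520.16
Municipal property tax — $3,385.32
Total per year = $491.16 + $1,520.16 + $3,385.32 = $5,396.64
Monthly escrow = $5,396.64 ÷ 12 = $449.72

$449.72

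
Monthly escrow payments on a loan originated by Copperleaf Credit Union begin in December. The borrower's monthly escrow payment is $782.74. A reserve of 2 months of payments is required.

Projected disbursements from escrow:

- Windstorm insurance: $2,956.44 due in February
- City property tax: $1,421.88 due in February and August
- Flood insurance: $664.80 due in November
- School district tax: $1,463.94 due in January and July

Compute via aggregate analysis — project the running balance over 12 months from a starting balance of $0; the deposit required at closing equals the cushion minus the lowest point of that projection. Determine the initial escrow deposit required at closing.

Cushion = 2 × $782.74 = $1,565.48
Trial balance (start $0, +$782.74 each month, − disbursements):
  Dec: +$782.74 → $782.74
  Jan: +$782.74 − $1,463.94 → $101.54
  Feb: +$782.74 − $4,378.32 → -$3,494.04
  Mar: +$782.74 → -$2,711.30
  Apr: +$782.74 → -$1,928.56
  May: +$782.74 → -$1,145.82
  Jun: +$782.74 → -$363.08
  Jul: +$782.74 − $1,463.94 → -$1,044.28
  Aug: +$782.74 − $1,421.88 → -$1,683.42
  Sep: +$782.74 → -$900.68
  Oct: +$782.74 → -$117.94
  Nov: +$782.74 − $664.80 → $0.00
Lowest trial balance = -$3,494.04 (Feb)
Initial deposit = cushion − low point = $1,565.48 − (-$3,494.04) = $5,059.52

$5,059.52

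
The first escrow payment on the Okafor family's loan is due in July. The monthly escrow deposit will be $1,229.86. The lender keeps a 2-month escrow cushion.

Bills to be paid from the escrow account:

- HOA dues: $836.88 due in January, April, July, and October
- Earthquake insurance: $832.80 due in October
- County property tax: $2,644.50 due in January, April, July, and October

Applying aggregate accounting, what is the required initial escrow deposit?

Cushion = 2 × $1,229.86 = $2,459.72
Trial balance (start $0, +$1,229.86 each month, − disbursements):
  Jul: +$1,229.86 − $3,481.38 → -$2,251.52
  Aug: +$1,229.86 → -$1,021.66
  Sep: +$1,229.86 → $208.20
  Oct: +$1,229.86 − $4,314.18 → -$2,876.12
  Nov: +$1,229.86 → -$1,646.26
  Dec: +$1,229.86 → -$416.40
  Jan: +$1,229.86 − $3,481.38 → -$2,667.92
  Feb: +$1,229.86 → -$1,438.06
  Mar: +$1,229.86 → -$208.20
  Apr: +$1,229.86 − $3,481.38 → -$2,459.72
  May: +$1,229.86 → -$1,229.86
  Jun: +$1,229.86 → $0.00
Lowest trial balance = -$2,876.12 (Oct)
Initial deposit = cushion − low point = $2,459.72 − (-$2,876.12) = $5,335.84

$5,335.84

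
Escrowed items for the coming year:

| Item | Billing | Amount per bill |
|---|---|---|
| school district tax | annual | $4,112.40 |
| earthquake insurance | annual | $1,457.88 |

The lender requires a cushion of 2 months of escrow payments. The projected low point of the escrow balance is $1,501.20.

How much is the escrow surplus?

$572.82

School district tax — $4,112.40/yr
Earthquake insurance — $1,457.88/yr
Annual escrow total = $4,112.40 + $1,457.88 = $5,570.28
Monthly escrow = $5,570.28 ÷ 12 = $464.19
Cushion = 2 × $464.19 = $928.38
Excess over cushion: $1,501.20 − $928.38 = $572.82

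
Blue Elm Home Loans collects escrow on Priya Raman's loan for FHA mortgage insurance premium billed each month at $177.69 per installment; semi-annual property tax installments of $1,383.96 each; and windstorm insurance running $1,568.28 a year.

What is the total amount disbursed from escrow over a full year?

FHA mortgage insurance premium = $177.69 × 12 = $2,132.28 per year
Property tax = $1,383.96 × 2 = $2,767.92 per year
Windstorm insurance = $1,568.28 per year
Combined annual = $2,132.28 + $2,767.92 + $1,568.28 = $6,468.48

$6,468.48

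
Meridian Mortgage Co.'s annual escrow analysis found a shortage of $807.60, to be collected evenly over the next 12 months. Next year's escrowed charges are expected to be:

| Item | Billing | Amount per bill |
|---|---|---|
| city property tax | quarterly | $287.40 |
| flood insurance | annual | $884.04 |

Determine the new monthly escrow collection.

$236.77

City property tax: $287.40 × 4 = $1,149.60 annually
Flood insurance: $884.04 annually
Total per year = $2,033.64
Monthly escrow = $2,033.64 / 12 = $169.47
Monthly shortage recovery: $807.60 ÷ 12 = $67.30
New monthly escrow = $169.47 + $67.30 = $236.77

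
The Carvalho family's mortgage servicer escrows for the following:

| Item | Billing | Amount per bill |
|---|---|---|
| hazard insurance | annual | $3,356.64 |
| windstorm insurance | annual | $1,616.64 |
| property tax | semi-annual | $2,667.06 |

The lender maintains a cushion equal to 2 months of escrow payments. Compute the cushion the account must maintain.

$1,717.90

Hazard insurance: $3,356.64 annually
Windstorm insurance: $1,616.64 annually
Property tax: $2,667.06 × 2 = $5,334.12 annually
Yearly total = $3,356.64 + $1,616.64 + $5,334.12 = $10,307.40
Monthly = $10,307.40 / 12 = $858.95
Reserve = 2 × $858.95 = $1,717.90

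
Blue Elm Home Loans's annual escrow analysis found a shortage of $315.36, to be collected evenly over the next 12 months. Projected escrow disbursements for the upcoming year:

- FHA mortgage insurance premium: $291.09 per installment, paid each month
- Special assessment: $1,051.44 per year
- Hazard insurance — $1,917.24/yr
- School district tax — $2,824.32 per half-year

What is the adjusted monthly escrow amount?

FHA mortgage insurance premium — $291.09 × 12 = $3,493.08 annually
Special assessment — $1,051.44 annually
Hazard insurance — $1,917.24 annually
School district tax — $2,824.32 × 2 = $5,648.64 annually
Total annual escrow = $3,493.08 + $1,051.44 + $1,917.24 + $5,648.64 = $12,110.40
Monthly = $12,110.40 ÷ 12 = $1,009.20
Shortage per month = $315.36 ÷ 12 = $26.28
Adjusted monthly = $1,009.20 + $26.28 = $1,035.48

$1,035.48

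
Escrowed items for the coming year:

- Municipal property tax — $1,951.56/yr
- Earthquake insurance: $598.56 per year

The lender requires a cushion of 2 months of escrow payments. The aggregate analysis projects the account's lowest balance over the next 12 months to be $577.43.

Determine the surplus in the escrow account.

Municipal property tax = $1,951.56 per year
Earthquake insurance = $598.56 per year
Annual escrow total = $1,951.56 + $598.56 = $2,550.12
Monthly = $2,550.12 / 12 = $212.51
Required reserve = 2 × $212.51 = $425.02
Surplus = $577.43 − $425.02 = $152.41

$152.41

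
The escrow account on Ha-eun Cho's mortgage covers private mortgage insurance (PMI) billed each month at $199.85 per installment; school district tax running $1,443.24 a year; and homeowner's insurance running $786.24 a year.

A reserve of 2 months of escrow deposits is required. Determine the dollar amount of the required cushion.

$771.28

Private mortgage insurance (PMI) — $199.85 × 12 = $2,398.20 per year
School district tax — $1,443.24 per year
Homeowner's insurance — $786.24 per year
Total annual escrow = $2,398.20 + $1,443.24 + $786.24 = $4,627.68
Per month = $4,627.68 ÷ 12 = $385.64
Required cushion = 2 × $385.64 = $771.28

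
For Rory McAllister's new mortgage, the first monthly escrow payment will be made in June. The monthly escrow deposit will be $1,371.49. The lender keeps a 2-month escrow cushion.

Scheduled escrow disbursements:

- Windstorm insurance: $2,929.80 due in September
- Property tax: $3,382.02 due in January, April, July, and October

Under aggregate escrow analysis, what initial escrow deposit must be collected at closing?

Cushion = 2 × $1,371.49 = $2,742.98
Trial balance (start $0, +$1,371.49 each month, − disbursements):
  Jun: +$1,371.49 → $1,371.49
  Jul: +$1,371.49 − $3,382.02 → -$639.04
  Aug: +$1,371.49 → $732.45
  Sep: +$1,371.49 − $2,929.80 → -$825.86
  Oct: +$1,371.49 − $3,382.02 → -$2,836.39
  Nov: +$1,371.49 → -$1,464.90
  Dec: +$1,371.49 → -$93.41
  Jan: +$1,371.49 − $3,382.02 → -$2,103.94
  Feb: +$1,371.49 → -$732.45
  Mar: +$1,371.49 → $639.04
  Apr: +$1,371.49 − $3,382.02 → -$1,371.49
  May: +$1,371.49 → $0.00
Lowest trial balance = -$2,836.39 (Oct)
Initial deposit = cushion − low point = $2,742.98 − (-$2,836.39) = $5,579.37

$5,579.37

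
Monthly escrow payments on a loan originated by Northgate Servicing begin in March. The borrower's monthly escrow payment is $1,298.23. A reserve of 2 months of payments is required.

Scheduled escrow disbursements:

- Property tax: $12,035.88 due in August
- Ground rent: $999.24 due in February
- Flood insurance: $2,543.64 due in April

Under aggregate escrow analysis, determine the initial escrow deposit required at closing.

$9,386.60

Cushion = 2 × $1,298.23 = $2,596.46
Trial balance (start $0, +$1,298.23 each month, − disbursements):
  Mar: +$1,298.23 → $1,298.23
  Apr: +$1,298.23 − $2,543.64 → $52.82
  May: +$1,298.23 → $1,351.05
  Jun: +$1,298.23 → $2,649.28
  Jul: +$1,298.23 → $3,947.51
  Aug: +$1,298.23 − $12,035.88 → -$6,790.14
  Sep: +$1,298.23 → -$5,491.91
  Oct: +$1,298.23 → -$4,193.68
  Nov: +$1,298.23 → -$2,895.45
  Dec: +$1,298.23 → -$1,597.22
  Jan: +$1,298.23 → -$298.99
  Feb: +$1,298.23 − $999.24 → $0.00
Lowest trial balance = -$6,790.14 (Aug)
Initial deposit = cushion − low point = $2,596.46 − (-$6,790.14) = $9,386.60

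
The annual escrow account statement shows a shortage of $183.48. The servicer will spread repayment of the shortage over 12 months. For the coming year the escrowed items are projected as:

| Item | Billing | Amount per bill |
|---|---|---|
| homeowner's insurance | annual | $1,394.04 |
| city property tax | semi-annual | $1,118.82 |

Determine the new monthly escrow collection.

Homeowner's insurance: $1,394.04 annually
City property tax: $1,118.82 × 2 = $2,237.64 annually
Yearly total = $3,631.68
Monthly = $3,631.68 ÷ 12 = $302.64
Shortage spread = $183.48 / 12 = $15.29/mo
New monthly escrow = $302.64 + $15.29 = $317.93

$317.93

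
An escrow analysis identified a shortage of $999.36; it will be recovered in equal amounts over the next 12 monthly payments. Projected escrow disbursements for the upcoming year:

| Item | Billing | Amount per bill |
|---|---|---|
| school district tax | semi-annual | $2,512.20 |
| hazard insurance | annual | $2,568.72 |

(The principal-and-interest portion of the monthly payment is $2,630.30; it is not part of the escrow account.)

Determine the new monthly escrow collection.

$716.04

School district tax: $2,512.20 × 2 = $5,024.40/yr
Hazard insurance: $2,568.72/yr
Yearly total = $5,024.40 + $2,568.72 = $7,593.12
Per month = $7,593.12 ÷ 12 = $632.76
Shortage per month = $999.36 / 12 = $83.28
Adjusted monthly = $632.76 + $83.28 = $716.04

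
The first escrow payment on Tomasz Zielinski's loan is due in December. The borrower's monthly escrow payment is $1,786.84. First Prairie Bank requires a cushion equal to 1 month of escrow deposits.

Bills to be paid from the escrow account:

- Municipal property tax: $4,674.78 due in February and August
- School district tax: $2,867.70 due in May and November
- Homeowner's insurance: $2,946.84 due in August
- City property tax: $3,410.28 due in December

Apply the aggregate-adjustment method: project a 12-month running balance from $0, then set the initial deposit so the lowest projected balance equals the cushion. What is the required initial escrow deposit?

Cushion = 1 × $1,786.84 = $1,786.84
Trial balance (start $0, +$1,786.84 each month, − disbursements):
  Dec: +$1,786.84 − $3,410.28 → -$1,623.44
  Jan: +$1,786.84 → $163.40
  Feb: +$1,786.84 − $4,674.78 → -$2,724.54
  Mar: +$1,786.84 → -$937.70
  Apr: +$1,786.84 → $849.14
  May: +$1,786.84 − $2,867.70 → -$231.72
  Jun: +$1,786.84 → $1,555.12
  Jul: +$1,786.84 → $3,341.96
  Aug: +$1,786.84 − $7,621.62 → -$2,492.82
  Sep: +$1,786.84 → -$705.98
  Oct: +$1,786.84 → $1,080.86
  Nov: +$1,786.84 − $2,867.70 → $0.00
Lowest trial balance = -$2,724.54 (Feb)
Initial deposit = cushion − low point = $1,786.84 − (-$2,724.54) = $4,511.38

$4,511.38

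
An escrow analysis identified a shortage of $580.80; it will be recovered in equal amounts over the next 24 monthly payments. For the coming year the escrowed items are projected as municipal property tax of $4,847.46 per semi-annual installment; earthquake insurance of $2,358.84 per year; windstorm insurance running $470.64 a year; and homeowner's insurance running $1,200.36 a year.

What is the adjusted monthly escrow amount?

$1,167.93

Municipal property tax = $4,847.46 × 2 = $9,694.92
Earthquake insurance = $2,358.84
Windstorm insurance = $470.64
Homeowner's insurance = $1,200.36
Combined annual = $9,694.92 + $2,358.84 + $470.64 + $1,200.36 = $13,724.76
Monthly escrow = $13,724.76 ÷ 12 = $1,143.73
Monthly shortage recovery: $580.80 / 24 = $24.20
New monthly escrow = $1,143.73 + $24.20 = $1,167.93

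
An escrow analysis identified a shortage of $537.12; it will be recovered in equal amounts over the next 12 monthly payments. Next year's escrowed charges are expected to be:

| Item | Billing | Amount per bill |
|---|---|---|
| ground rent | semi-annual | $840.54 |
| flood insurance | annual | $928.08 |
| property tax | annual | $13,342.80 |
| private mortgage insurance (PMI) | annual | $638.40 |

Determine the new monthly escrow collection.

$1,427.29

Ground rent = $840.54 × 2 = $1,681.08 per year
Flood insurance = $928.08 per year
Property tax = $13,342.80 per year
Private mortgage insurance (PMI) = $638.40 per year
Annual escrow total = $1,681.08 + $928.08 + $13,342.80 + $638.40 = $16,590.36
Monthly escrow = $16,590.36 ÷ 12 = $1,382.53
Monthly shortage recovery: $537.12 / 12 = $44.76
Adjusted monthly = $1,382.53 + $44.76 = $1,427.29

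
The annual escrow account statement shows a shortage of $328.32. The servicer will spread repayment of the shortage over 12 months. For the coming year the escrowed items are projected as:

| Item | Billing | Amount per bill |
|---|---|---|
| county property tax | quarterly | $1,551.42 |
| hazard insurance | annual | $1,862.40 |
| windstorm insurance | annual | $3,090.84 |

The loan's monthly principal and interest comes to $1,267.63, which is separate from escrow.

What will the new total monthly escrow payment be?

$957.27

County property tax: $1,551.42 × 4 = $6,205.68
Hazard insurance: $1,862.40
Windstorm insurance: $3,090.84
Total per year = $11,158.92
Monthly = $11,158.92 ÷ 12 = $929.91
Shortage spread = $328.32 / 12 = $27.36/mo
Adjusted monthly = $929.91 + $27.36 = $957.27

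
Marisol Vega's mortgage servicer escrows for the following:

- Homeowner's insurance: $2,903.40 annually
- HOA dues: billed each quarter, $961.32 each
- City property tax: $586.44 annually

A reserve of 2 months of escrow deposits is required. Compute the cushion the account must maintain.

$1,222.52

Homeowner's insurance — $2,903.40 per year
HOA dues — $961.32 × 4 = $3,845.28 per year
City property tax — $586.44 per year
Combined annual = $2,903.40 + $3,845.28 + $586.44 = $7,335.12
Monthly escrow = $7,335.12 ÷ 12 = $611.26
Required cushion = 2 × $611.26 = $1,222.52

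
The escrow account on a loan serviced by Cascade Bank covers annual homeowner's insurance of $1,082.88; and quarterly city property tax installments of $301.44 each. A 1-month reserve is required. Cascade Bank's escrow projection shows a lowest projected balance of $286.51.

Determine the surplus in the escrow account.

Homeowner's insurance — $1,082.88
City property tax — $301.44 × 4 = $1,205.76
Yearly total = $1,082.88 + $1,205.76 = $2,288.64
Monthly = $2,288.64 / 12 = $190.72
Required reserve = 1 × $190.72 = $190.72
Excess over cushion: $286.51 − $190.72 = $95.79

$95.79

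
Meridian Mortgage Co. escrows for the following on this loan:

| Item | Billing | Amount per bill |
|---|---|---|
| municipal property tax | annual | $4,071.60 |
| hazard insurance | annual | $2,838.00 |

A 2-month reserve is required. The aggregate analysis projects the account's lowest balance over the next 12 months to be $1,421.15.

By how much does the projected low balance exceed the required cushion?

Municipal property tax: $4,071.60
Hazard insurance: $2,838.00
Annual escrow total = $4,071.60 + $2,838.00 = $6,909.60
Per month = $6,909.60 ÷ 12 = $575.80
Cushion = 2 × $575.80 = $1,151.60
Excess over cushion: $1,421.15 − $1,151.60 = $269.55

$269.55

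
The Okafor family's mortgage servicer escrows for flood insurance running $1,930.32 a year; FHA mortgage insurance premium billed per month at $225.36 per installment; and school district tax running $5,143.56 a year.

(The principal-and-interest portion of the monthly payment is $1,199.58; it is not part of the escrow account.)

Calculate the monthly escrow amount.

$814.85

Flood insurance — $1,930.32/yr
FHA mortgage insurance premium — $225.36 × 12 = $2,704.32/yr
School district tax — $5,143.56/yr
Annual escrow total = $1,930.32 + $2,704.32 + $5,143.56 = $9,778.20
Base monthly escrow = $9,778.20 ÷ 12 = $814.85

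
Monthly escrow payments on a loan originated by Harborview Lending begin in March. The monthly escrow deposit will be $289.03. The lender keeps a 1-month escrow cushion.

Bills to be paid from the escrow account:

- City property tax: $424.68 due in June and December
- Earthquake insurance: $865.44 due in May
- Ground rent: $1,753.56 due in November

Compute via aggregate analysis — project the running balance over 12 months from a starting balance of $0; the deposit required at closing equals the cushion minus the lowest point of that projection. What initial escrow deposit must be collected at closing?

$867.09

Cushion = 1 × $289.03 = $289.03
Trial balance (start $0, +$289.03 each month, − disbursements):
  Mar: +$289.03 → $289.03
  Apr: +$289.03 → $578.06
  May: +$289.03 − $865.44 → $1.65
  Jun: +$289.03 − $424.68 → -$134.00
  Jul: +$289.03 → $155.03
  Aug: +$289.03 → $444.06
  Sep: +$289.03 → $733.09
  Oct: +$289.03 → $1,022.12
  Nov: +$289.03 − $1,753.56 → -$442.41
  Dec: +$289.03 − $424.68 → -$578.06
  Jan: +$289.03 → -$289.03
  Feb: +$289.03 → $0.00
Lowest trial balance = -$578.06 (Dec)
Initial deposit = cushion − low point = $289.03 − (-$578.06) = $867.09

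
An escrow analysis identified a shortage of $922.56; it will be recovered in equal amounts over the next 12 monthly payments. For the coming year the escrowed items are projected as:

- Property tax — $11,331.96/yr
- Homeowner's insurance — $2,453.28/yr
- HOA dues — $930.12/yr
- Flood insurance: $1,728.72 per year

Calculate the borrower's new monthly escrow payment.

Property tax: $11,331.96 annually
Homeowner's insurance: $2,453.28 annually
HOA dues: $930.12 annually
Flood insurance: $1,728.72 annually
Total annual escrow = $11,331.96 + $2,453.28 + $930.12 + $1,728.72 = $16,444.08
Monthly escrow = $16,444.08 / 12 = $1,370.34
Shortage per month = $922.56 / 12 = $76.88
New monthly escrow = $1,370.34 + $76.88 = $1,447.22

$1,447.22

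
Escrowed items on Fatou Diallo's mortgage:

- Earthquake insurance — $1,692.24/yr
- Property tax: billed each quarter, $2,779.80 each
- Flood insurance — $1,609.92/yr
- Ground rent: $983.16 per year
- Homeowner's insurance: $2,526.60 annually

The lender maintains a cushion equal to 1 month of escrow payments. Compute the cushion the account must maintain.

Earthquake insurance: $1,692.24 annually
Property tax: $2,779.80 × 4 = $11,119.20 annually
Flood insurance: $1,609.92 annually
Ground rent: $983.16 annually
Homeowner's insurance: $2,526.60 annually
Total annual escrow = $1,692.24 + $11,119.20 + $1,609.92 + $983.16 + $2,526.60 = $17,931.12
Base monthly escrow = $17,931.12 / 12 = $1,494.26
Required cushion = 1 × $1,494.26 = $1,494.26

$1,494.26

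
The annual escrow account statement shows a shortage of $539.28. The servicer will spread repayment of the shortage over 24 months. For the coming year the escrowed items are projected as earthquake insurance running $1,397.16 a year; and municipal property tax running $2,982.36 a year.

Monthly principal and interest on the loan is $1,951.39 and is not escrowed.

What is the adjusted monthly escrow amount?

$387.43

Earthquake insurance: $1,397.16 per year
Municipal property tax: $2,982.36 per year
Total per year = $4,379.52
Per month = $4,379.52 / 12 = $364.96
Monthly shortage recovery: $539.28 / 24 = $22.47
New monthly escrow = $364.96 + $22.47 = $387.43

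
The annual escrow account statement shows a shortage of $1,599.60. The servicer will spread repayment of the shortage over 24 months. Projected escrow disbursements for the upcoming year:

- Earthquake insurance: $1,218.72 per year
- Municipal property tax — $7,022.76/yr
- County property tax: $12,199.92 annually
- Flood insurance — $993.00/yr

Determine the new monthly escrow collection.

Earthquake insurance — $1,218.72 per year
Municipal property tax — $7,022.76 per year
County property tax — $12,199.92 per year
Flood insurance — $993.00 per year
Annual escrow total = $1,218.72 + $7,022.76 + $12,199.92 + $993.00 = $21,434.40
Monthly escrow = $21,434.40 / 12 = $1,786.20
Shortage spread = $1,599.60 / 24 = $66.65/mo
New monthly escrow = $1,786.20 + $66.65 = $1,852.85

$1,852.85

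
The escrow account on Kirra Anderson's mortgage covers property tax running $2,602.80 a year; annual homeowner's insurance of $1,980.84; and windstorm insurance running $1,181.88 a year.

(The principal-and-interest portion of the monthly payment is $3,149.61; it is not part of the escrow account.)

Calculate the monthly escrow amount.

Property tax — $2,602.80 annually
Homeowner's insurance — $1,980.84 annually
Windstorm insurance — $1,181.88 annually
Total annual escrow = $2,602.80 + $1,980.84 + $1,181.88 = $5,765.52
Monthly = $5,765.52 / 12 = $480.46

$480.46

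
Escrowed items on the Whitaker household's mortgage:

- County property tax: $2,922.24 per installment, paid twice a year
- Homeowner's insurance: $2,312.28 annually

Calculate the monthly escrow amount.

$679.73

County property tax — $2,922.24 × 2 = $5,844.48
Homeowner's insurance — $2,312.28
Total annual escrow = $5,844.48 + $2,312.28 = $8,156.76
Per month = $8,156.76 / 12 = $679.73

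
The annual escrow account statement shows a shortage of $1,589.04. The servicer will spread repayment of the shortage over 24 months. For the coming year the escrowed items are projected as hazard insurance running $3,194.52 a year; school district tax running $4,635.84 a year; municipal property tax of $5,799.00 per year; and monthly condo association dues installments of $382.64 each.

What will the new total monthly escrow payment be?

$1,584.63

Hazard insurance: $3,194.52
School district tax: $4,635.84
Municipal property tax: $5,799.00
Condo association dues: $382.64 × 12 = $4,591.68
Annual escrow total = $3,194.52 + $4,635.84 + $5,799.00 + $4,591.68 = $18,221.04
Per month = $18,221.04 ÷ 12 = $1,518.42
Shortage spread = $1,589.04 / 24 = $66.21/mo
Adjusted monthly = $1,518.42 + $66.21 = $1,584.63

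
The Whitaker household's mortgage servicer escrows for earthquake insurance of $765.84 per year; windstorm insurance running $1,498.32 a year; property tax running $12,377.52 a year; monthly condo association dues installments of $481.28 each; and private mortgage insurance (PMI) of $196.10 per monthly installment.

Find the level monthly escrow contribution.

$1,897.52

Earthquake insurance: $765.84
Windstorm insurance: $1,498.32
Property tax: $12,377.52
Condo association dues: $481.28 × 12 = $5,775.36
Private mortgage insurance (PMI): $196.10 × 12 = $2,353.20
Total annual escrow = $22,770.24
Monthly escrow = $22,770.24 / 12 = $1,897.52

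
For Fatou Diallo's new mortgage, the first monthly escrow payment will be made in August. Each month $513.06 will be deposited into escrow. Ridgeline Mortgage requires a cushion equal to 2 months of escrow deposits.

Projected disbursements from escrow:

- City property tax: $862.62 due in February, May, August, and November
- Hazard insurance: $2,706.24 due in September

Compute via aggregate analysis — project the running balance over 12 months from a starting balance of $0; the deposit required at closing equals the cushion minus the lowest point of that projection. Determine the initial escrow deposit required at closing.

$3,568.86

Cushion = 2 × $513.06 = $1,026.12
Trial balance (start $0, +$513.06 each month, − disbursements):
  Aug: +$513.06 − $862.62 → -$349.56
  Sep: +$513.06 − $2,706.24 → -$2,542.74
  Oct: +$513.06 → -$2,029.68
  Nov: +$513.06 − $862.62 → -$2,379.24
  Dec: +$513.06 → -$1,866.18
  Jan: +$513.06 → -$1,353.12
  Feb: +$513.06 − $862.62 → -$1,702.68
  Mar: +$513.06 → -$1,189.62
  Apr: +$513.06 → -$676.56
  May: +$513.06 − $862.62 → -$1,026.12
  Jun: +$513.06 → -$513.06
  Jul: +$513.06 → $0.00
Lowest trial balance = -$2,542.74 (Sep)
Initial deposit = cushion − low point = $1,026.12 − (-$2,542.74) = $3,568.86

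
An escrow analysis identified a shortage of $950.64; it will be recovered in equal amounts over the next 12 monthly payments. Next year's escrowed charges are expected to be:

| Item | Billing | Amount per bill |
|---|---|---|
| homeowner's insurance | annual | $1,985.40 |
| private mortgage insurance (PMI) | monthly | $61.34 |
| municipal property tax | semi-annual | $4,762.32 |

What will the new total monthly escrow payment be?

$1,099.73

Homeowner's insurance: $1,985.40 per year
Private mortgage insurance (PMI): $61.34 × 12 = $736.08 per year
Municipal property tax: $4,762.32 × 2 = $9,524.64 per year
Yearly total = $1,985.40 + $736.08 + $9,524.64 = $12,246.12
Per month = $12,246.12 / 12 = $1,020.51
Shortage spread = $950.64 / 12 = $79.22/mo
Adjusted monthly = $1,020.51 + $79.22 = $1,099.73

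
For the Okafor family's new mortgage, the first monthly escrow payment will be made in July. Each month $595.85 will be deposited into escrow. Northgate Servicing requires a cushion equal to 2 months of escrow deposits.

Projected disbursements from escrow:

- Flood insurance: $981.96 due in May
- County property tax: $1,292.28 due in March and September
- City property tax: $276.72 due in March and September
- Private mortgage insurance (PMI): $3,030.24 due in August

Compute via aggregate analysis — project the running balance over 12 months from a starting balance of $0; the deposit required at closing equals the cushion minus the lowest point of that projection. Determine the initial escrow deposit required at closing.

$4,003.39

Cushion = 2 × $595.85 = $1,191.70
Trial balance (start $0, +$595.85 each month, − disbursements):
  Jul: +$595.85 → $595.85
  Aug: +$595.85 − $3,030.24 → -$1,838.54
  Sep: +$595.85 − $1,569.00 → -$2,811.69
  Oct: +$595.85 → -$2,215.84
  Nov: +$595.85 → -$1,619.99
  Dec: +$595.85 → -$1,024.14
  Jan: +$595.85 → -$428.29
  Feb: +$595.85 → $167.56
  Mar: +$595.85 − $1,569.00 → -$805.59
  Apr: +$595.85 → -$209.74
  May: +$595.85 − $981.96 → -$595.85
  Jun: +$595.85 → $0.00
Lowest trial balance = -$2,811.69 (Sep)
Initial deposit = cushion − low point = $1,191.70 − (-$2,811.69) = $4,003.39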